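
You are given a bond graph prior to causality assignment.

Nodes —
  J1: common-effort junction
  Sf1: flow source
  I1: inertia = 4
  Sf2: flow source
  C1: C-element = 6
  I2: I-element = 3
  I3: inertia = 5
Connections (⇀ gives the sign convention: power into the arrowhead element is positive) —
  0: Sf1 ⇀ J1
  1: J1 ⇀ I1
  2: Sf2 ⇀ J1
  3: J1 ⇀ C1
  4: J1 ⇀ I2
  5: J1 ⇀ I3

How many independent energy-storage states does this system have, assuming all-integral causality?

4  (C1, I1, I2, I3 all integral)

#0 stroke→Sf1  (Sf1 fixes flow; stroke at Sf1)
#2 stroke→Sf2  (source Sf2 imposes f)
#1 stroke→I1  (I1: I, integral causality)
#3 stroke→J1  (C1 outputs effort q/C1)
#4 stroke→I2  (J1 effort already set via bond 3)
#5 stroke→I3  (J1: bond 3 brought effort, rest push out)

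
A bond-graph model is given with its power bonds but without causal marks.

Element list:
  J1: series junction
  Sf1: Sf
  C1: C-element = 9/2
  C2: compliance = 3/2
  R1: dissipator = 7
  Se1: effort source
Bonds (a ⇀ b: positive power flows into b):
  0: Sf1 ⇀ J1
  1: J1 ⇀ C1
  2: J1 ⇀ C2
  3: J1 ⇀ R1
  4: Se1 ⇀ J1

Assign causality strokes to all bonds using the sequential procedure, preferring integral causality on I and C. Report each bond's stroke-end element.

b0 |Sf1  (source Sf1 imposes f)
b4 |J1  (Se1 fixes effort; stroke away)
b1 |J1  (common-f at J1 fixed by 0)
b2 |J1  (common-f at J1 fixed by 0)
b3 |J1  (J1: bond 0 brought flow, rest push out)

bond 0 →Sf1
bond 1 →J1
bond 2 →J1
bond 3 →J1
bond 4 →J1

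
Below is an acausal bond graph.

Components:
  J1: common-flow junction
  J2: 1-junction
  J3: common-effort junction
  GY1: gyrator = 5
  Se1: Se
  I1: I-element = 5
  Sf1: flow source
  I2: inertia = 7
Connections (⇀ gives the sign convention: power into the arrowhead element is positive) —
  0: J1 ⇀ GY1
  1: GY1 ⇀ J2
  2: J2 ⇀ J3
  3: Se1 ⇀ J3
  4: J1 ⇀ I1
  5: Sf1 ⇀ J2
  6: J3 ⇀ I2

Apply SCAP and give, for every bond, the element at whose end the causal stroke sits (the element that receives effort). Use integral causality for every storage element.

β0 →J1
β1 →J2
β2 →J2
β3 →J3
β4 →I1
β5 →Sf1
β6 →I2

bond 3 stroke at J3  (Se1 fixes effort; stroke away)
bond 5 stroke at Sf1  (source Sf1 imposes f)
bond 1 stroke at J2  (common-f at J2 fixed by 5)
bond 2 stroke at J2  (common-f at J2 fixed by 5)
bond 6 stroke at I2  (common-e at J3 fixed by 3)
bond 0 stroke at J1  (GY1: gyrator matches bond 1)
bond 4 stroke at I1  (only one flow-in slot at J1)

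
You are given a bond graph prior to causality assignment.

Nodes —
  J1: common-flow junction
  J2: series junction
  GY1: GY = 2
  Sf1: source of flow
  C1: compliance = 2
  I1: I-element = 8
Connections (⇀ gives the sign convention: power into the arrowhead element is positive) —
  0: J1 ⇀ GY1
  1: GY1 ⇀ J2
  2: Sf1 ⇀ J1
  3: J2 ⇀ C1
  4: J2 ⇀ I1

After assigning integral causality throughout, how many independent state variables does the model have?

β2 stroke at Sf1  (source Sf1 imposes f)
β0 stroke at J1  (J1 flow already set via bond 2)
β1 stroke at J2  (GY GY1: same side as bond 0)
β3 stroke at J2  (C1: C, integral causality)
β4 stroke at I1  (only one flow-in slot at J2)

2  (C1, I1 all integral)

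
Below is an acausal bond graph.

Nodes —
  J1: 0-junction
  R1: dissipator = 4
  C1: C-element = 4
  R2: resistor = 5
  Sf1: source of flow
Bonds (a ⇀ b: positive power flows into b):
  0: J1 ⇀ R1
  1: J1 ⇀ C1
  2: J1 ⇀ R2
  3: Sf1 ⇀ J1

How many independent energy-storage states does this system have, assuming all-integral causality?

bond 3 |Sf1  (source Sf1 imposes f)
bond 1 |J1  (prefer integral on C1)
bond 0 |R1  (common-e at J1 fixed by 1)
bond 2 |R2  (0-jn J1 has e-setter on 1)

1  (C1 all integral)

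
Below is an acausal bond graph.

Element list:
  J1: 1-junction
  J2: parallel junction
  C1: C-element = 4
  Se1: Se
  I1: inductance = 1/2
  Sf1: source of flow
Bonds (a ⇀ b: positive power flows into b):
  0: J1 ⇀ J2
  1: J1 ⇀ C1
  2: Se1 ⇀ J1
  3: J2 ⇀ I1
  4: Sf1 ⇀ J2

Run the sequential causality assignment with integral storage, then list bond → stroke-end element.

#2 stroke at J1  (Se1: effort source, stroke at far end)
#4 stroke at Sf1  (Sf1 fixes flow; stroke at Sf1)
#1 stroke at J1  (C1: C, integral causality)
#0 stroke at J2  (J1: last free bond brings flow in)
#3 stroke at I1  (common-e at J2 fixed by 0)

#0 |J2
#1 |J1
#2 |J1
#3 |I1
#4 |Sf1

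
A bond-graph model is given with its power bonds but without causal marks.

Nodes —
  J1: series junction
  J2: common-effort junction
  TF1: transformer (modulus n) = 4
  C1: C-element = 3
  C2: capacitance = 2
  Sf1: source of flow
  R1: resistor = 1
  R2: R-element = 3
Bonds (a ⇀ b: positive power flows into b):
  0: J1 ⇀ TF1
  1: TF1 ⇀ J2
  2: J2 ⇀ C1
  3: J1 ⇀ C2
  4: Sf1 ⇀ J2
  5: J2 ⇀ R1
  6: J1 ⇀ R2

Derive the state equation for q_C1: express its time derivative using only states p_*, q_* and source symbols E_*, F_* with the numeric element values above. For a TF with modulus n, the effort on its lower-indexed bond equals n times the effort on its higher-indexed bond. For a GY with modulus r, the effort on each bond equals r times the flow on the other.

dq_C1/dt = F_Sf1 - 19*q_C1/9 - 2*q_C2/3

b4 stroke→Sf1  (Sf1 fixes flow; stroke at Sf1)
b2 stroke→J2  (C1: C, integral causality)
b1 stroke→TF1  (common-e at J2 fixed by 2)
b5 stroke→R1  (J2 effort already set via bond 2)
b0 stroke→J1  (TF1 one-in-one-out from 1)
b3 stroke→J1  (C2: C, integral causality)
b6 stroke→R2  (only one flow-in slot at J1)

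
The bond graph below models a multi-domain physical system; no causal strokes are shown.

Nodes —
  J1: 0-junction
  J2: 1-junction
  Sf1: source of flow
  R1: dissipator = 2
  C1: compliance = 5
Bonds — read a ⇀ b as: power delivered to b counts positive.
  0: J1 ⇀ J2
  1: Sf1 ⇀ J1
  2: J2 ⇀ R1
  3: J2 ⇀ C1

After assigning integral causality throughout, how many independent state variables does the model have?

β1 stroke at Sf1  (Sf1 (Sf) sets flow on bond)
β0 stroke at J1  (closing 0-jn rule on J1)
β2 stroke at J2  (common-f at J2 fixed by 0)
β3 stroke at J2  (1-jn J2 has f-setter on 0)

1  (C1 all integral)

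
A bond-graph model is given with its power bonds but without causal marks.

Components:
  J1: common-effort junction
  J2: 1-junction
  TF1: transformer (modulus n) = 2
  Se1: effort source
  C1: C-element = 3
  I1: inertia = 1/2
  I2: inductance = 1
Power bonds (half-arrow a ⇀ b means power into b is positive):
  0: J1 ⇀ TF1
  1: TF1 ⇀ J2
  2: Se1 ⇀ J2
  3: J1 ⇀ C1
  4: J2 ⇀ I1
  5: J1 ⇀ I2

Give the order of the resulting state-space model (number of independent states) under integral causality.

#2 |J2  (Se1 fixes effort; stroke away)
#3 |J1  (C1 outputs effort q/C1)
#0 |TF1  (0-jn J1 has e-setter on 3)
#5 |I2  (0-jn J1 has e-setter on 3)
#1 |J2  (through TF1, causality passes straight; one stroke at TF1)
#4 |I1  (only one flow-in slot at J2)

3  (C1, I1, I2 all integral)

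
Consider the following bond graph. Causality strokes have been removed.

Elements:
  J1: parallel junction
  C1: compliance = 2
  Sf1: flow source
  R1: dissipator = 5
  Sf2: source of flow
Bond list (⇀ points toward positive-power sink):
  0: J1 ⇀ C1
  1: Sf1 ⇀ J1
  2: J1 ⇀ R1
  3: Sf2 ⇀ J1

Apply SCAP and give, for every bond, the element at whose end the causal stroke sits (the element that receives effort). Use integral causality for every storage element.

bond 1 stroke at Sf1  (Sf1 (Sf) sets flow on bond)
bond 3 stroke at Sf2  (Sf2 (Sf) sets flow on bond)
bond 0 stroke at J1  (C1: C, integral causality)
bond 2 stroke at R1  (J1: bond 0 brought effort, rest push out)

#0 →J1
#1 →Sf1
#2 →R1
#3 →Sf2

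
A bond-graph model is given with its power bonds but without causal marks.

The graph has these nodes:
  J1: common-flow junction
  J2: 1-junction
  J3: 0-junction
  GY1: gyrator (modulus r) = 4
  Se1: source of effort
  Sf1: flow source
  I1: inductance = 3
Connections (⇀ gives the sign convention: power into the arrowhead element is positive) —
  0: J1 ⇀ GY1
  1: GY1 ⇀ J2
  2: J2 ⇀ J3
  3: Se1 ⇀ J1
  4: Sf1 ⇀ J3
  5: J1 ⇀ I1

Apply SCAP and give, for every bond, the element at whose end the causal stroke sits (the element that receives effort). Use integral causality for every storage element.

bond 0 →J1
bond 1 →J2
bond 2 →J3
bond 3 →J1
bond 4 →Sf1
bond 5 →I1

b3 |J1  (Se1 fixes effort; stroke away)
b4 |Sf1  (Sf1: flow source, stroke at near end)
b2 |J3  (J3 needs exactly one e-in)
b1 |J2  (J2 flow already set via bond 2)
b0 |J1  (GY GY1: same side as bond 1)
b5 |I1  (closing 1-jn rule on J1)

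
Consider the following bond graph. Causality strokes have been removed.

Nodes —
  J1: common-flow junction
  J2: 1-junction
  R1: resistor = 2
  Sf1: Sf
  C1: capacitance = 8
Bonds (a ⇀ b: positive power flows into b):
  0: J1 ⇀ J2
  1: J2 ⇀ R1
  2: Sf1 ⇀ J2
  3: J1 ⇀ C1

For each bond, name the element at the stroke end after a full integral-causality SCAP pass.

β0 →J2
β1 →J2
β2 →Sf1
β3 →J1

#2 stroke at Sf1  (Sf1 (Sf) sets flow on bond)
#0 stroke at J2  (1-jn J2 has f-setter on 2)
#1 stroke at J2  (1-jn J2 has f-setter on 2)
#3 stroke at J1  (common-f at J1 fixed by 0)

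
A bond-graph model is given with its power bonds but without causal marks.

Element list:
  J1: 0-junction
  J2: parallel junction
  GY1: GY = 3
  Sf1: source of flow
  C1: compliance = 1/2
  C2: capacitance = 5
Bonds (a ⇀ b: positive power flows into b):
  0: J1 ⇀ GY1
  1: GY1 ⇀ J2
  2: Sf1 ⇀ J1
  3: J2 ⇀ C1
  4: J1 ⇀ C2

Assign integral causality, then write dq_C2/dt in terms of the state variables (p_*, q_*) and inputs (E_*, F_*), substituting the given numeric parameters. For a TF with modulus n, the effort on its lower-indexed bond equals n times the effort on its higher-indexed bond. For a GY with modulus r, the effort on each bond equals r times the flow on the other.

dq_C2/dt = F_Sf1 - 2*q_C1/3

bond 2 stroke at Sf1  (source Sf1 imposes f)
bond 3 stroke at J2  (prefer integral on C1)
bond 1 stroke at GY1  (J2: bond 3 brought effort, rest push out)
bond 0 stroke at GY1  (GY1 both-in/both-out from 1)
bond 4 stroke at J1  (closing 0-jn rule on J1)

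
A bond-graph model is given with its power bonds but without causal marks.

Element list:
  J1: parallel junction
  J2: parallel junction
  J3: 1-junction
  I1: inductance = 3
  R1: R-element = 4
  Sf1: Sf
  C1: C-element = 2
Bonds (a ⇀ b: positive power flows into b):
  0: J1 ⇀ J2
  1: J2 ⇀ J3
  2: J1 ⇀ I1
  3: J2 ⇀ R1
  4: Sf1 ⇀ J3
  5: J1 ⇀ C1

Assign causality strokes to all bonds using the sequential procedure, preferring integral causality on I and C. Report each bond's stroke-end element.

b0 →J2
b1 →J3
b2 →I1
b3 →R1
b4 →Sf1
b5 →J1

β4 stroke at Sf1  (Sf1 (Sf) sets flow on bond)
β1 stroke at J3  (common-f at J3 fixed by 4)
β2 stroke at I1  (prefer integral on I1)
β5 stroke at J1  (C1 outputs effort q/C1)
β0 stroke at J2  (common-e at J1 fixed by 5)
β3 stroke at R1  (J2: bond 0 brought effort, rest push out)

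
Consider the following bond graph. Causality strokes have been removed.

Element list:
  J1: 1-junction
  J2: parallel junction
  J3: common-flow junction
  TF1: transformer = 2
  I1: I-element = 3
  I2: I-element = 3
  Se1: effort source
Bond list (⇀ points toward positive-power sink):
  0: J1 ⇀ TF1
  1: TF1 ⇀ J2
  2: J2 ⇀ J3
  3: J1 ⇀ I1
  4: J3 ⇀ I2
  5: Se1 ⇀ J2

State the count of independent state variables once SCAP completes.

b5 |J2  (source Se1 imposes e)
b1 |TF1  (J2 effort already set via bond 5)
b2 |J3  (J2: bond 5 brought effort, rest push out)
b4 |I2  (closing 1-jn rule on J3)
b0 |J1  (TF TF1: opposite of bond 1)
b3 |I1  (closing 1-jn rule on J1)

2  (I1, I2 all integral)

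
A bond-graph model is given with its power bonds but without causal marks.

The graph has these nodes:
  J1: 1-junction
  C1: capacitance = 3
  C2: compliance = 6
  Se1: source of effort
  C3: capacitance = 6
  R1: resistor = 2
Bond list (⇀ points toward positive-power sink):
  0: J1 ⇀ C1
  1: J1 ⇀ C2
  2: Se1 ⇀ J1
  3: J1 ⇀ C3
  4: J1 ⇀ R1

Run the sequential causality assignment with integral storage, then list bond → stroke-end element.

b0 stroke→J1
b1 stroke→J1
b2 stroke→J1
b3 stroke→J1
b4 stroke→R1

#2 →J1  (Se1 fixes effort; stroke away)
#0 →J1  (prefer integral on C1)
#1 →J1  (C2 integral (e out))
#3 →J1  (C3: C, integral causality)
#4 →R1  (J1 needs exactly one f-in)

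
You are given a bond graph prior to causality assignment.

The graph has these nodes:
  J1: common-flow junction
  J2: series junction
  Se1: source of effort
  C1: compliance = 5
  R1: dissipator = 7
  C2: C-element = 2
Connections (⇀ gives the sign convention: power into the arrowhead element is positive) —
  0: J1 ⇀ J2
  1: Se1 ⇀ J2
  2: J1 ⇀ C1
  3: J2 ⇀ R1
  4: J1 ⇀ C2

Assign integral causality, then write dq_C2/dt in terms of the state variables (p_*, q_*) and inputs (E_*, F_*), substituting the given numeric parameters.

bond 1 →J2  (Se1 (Se) sets effort on bond)
bond 2 →J1  (C1 integral (e out))
bond 4 →J1  (C2 integral (e out))
bond 0 →J2  (only one flow-in slot at J1)
bond 3 →R1  (J2: last free bond brings flow in)

dq_C2/dt = E_Se1/7 - q_C1/35 - q_C2/14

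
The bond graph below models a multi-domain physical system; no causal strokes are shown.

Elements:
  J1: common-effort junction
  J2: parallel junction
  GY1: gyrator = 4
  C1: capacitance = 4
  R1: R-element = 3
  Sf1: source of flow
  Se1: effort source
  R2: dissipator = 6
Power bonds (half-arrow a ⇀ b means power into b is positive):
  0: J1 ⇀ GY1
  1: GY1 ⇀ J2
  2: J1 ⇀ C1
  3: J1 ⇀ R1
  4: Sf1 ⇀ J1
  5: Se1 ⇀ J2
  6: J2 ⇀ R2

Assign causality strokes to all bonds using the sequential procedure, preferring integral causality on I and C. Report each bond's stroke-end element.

β4 stroke at Sf1  (Sf1: flow source, stroke at near end)
β5 stroke at J2  (Se1 fixes effort; stroke away)
β1 stroke at GY1  (common-e at J2 fixed by 5)
β6 stroke at R2  (J2 effort already set via bond 5)
β0 stroke at GY1  (through GY1, causality inverts; strokes same side of GY1)
β2 stroke at J1  (C1 integral (e out))
β3 stroke at R1  (common-e at J1 fixed by 2)

β0 |GY1
β1 |GY1
β2 |J1
β3 |R1
β4 |Sf1
β5 |J2
β6 |R2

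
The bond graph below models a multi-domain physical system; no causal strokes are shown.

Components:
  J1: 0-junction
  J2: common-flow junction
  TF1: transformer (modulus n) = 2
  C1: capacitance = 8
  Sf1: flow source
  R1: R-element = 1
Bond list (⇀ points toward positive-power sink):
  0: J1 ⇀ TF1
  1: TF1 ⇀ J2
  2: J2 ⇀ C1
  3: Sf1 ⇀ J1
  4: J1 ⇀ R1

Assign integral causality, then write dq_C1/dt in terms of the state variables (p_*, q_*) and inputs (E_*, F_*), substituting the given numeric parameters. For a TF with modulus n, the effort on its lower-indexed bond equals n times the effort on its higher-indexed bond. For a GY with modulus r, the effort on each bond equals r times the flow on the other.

bond 3 stroke at Sf1  (Sf1 fixes flow; stroke at Sf1)
bond 2 stroke at J2  (C1 integral (e out))
bond 1 stroke at TF1  (J2: last free bond brings flow in)
bond 0 stroke at J1  (TF TF1: opposite of bond 1)
bond 4 stroke at R1  (J1 effort already set via bond 0)

dq_C1/dt = 2*F_Sf1 - q_C1/2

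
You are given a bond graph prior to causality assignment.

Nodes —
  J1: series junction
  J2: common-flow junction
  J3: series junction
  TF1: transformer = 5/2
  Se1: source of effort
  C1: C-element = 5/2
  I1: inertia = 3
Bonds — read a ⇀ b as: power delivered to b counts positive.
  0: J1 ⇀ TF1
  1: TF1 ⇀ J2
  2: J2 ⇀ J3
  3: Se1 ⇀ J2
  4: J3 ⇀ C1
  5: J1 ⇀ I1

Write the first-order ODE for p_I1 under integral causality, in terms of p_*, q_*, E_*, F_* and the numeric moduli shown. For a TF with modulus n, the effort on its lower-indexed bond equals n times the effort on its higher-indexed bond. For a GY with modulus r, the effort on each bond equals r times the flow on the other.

dp_I1/dt = 5*E_Se1/2 - q_C1

bond 3 →J2  (source Se1 imposes e)
bond 4 →J3  (C1 integral (e out))
bond 2 →J2  (only one flow-in slot at J3)
bond 1 →TF1  (J2 needs exactly one f-in)
bond 0 →J1  (TF1 one-in-one-out from 1)
bond 5 →I1  (J1 needs exactly one f-in)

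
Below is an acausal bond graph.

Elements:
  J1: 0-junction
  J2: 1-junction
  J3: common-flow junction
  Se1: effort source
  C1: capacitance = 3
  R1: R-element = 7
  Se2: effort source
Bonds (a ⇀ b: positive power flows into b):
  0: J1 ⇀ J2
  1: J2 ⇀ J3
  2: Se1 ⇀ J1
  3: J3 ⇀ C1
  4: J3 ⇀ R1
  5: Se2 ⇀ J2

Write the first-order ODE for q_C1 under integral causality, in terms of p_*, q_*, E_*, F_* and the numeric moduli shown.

bond 2 stroke at J1  (source Se1 imposes e)
bond 5 stroke at J2  (Se2 fixes effort; stroke away)
bond 0 stroke at J2  (J1: bond 2 brought effort, rest push out)
bond 1 stroke at J3  (J2 needs exactly one f-in)
bond 3 stroke at J3  (C1 integral (e out))
bond 4 stroke at R1  (closing 1-jn rule on J3)

dq_C1/dt = E_Se1/7 + E_Se2/7 - q_C1/21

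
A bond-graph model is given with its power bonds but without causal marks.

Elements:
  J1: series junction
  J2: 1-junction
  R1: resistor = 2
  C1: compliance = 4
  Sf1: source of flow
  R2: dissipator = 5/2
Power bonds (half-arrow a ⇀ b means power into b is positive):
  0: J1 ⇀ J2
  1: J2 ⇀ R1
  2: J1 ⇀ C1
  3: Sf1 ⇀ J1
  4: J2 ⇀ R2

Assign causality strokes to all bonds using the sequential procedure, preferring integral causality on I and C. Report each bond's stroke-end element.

bond 0 stroke at J1
bond 1 stroke at J2
bond 2 stroke at J1
bond 3 stroke at Sf1
bond 4 stroke at J2

bond 3 stroke→Sf1  (source Sf1 imposes f)
bond 0 stroke→J1  (common-f at J1 fixed by 3)
bond 2 stroke→J1  (J1: bond 3 brought flow, rest push out)
bond 1 stroke→J2  (1-jn J2 has f-setter on 0)
bond 4 stroke→J2  (common-f at J2 fixed by 0)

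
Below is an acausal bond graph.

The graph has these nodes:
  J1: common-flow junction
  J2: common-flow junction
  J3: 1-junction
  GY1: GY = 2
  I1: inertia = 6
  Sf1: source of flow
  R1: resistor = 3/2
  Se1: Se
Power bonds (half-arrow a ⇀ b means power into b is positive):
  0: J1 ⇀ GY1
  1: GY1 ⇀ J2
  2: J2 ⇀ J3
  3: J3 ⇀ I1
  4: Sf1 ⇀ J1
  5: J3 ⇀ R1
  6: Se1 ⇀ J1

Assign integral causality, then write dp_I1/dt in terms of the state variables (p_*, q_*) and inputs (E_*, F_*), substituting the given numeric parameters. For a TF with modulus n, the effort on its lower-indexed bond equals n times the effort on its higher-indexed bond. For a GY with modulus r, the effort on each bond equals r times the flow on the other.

dp_I1/dt = 2*F_Sf1 - p_I1/4

bond 4 |Sf1  (Sf1 (Sf) sets flow on bond)
bond 6 |J1  (Se1 fixes effort; stroke away)
bond 0 |J1  (common-f at J1 fixed by 4)
bond 1 |J2  (GY1 both-in/both-out from 0)
bond 2 |J3  (J2: last free bond brings flow in)
bond 3 |I1  (I1: I, integral causality)
bond 5 |J3  (J3: bond 3 brought flow, rest push out)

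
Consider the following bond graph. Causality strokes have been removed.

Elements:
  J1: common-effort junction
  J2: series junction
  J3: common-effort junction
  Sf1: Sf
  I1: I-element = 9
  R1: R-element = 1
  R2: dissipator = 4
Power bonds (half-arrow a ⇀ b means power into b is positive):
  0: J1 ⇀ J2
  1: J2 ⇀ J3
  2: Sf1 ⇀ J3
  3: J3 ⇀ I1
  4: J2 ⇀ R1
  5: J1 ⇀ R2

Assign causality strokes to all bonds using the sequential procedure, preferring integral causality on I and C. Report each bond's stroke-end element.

bond 2 stroke at Sf1  (source Sf1 imposes f)
bond 3 stroke at I1  (I1: I, integral causality)
bond 1 stroke at J3  (closing 0-jn rule on J3)
bond 0 stroke at J2  (J2 flow already set via bond 1)
bond 4 stroke at J2  (common-f at J2 fixed by 1)
bond 5 stroke at J1  (only one effort-in slot at J1)

β0 stroke→J2
β1 stroke→J3
β2 stroke→Sf1
β3 stroke→I1
β4 stroke→J2
β5 stroke→J1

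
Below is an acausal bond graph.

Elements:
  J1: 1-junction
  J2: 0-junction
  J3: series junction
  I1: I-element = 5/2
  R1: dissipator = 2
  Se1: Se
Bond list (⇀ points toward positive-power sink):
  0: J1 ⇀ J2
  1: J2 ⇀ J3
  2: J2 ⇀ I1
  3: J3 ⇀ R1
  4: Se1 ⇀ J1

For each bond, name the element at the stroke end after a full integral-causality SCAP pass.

b0 stroke→J2
b1 stroke→J3
b2 stroke→I1
b3 stroke→R1
b4 stroke→J1

bond 4 →J1  (Se1 (Se) sets effort on bond)
bond 0 →J2  (only one flow-in slot at J1)
bond 1 →J3  (J2 effort already set via bond 0)
bond 2 →I1  (0-jn J2 has e-setter on 0)
bond 3 →R1  (J3: last free bond brings flow in)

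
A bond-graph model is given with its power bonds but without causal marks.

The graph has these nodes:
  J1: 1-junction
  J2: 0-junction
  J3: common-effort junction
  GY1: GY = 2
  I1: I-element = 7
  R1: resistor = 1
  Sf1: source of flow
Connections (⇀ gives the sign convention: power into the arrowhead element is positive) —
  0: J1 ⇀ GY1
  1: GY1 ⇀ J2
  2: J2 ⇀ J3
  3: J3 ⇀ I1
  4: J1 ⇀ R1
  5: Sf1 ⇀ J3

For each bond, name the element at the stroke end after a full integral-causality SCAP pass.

b0 →J1
b1 →J2
b2 →J3
b3 →I1
b4 →R1
b5 →Sf1

b5 |Sf1  (Sf1 fixes flow; stroke at Sf1)
b3 |I1  (prefer integral on I1)
b2 |J3  (closing 0-jn rule on J3)
b1 |J2  (J2: last free bond brings effort in)
b0 |J1  (GY1: gyrator matches bond 1)
b4 |R1  (closing 1-jn rule on J1)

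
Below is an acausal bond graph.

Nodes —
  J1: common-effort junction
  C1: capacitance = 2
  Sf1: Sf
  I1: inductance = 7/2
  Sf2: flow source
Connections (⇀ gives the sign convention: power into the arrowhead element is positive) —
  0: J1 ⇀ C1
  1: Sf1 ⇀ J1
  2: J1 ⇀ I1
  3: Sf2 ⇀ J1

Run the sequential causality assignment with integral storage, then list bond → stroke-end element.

#1 stroke→Sf1  (Sf1: flow source, stroke at near end)
#3 stroke→Sf2  (Sf2 fixes flow; stroke at Sf2)
#0 stroke→J1  (C1 outputs effort q/C1)
#2 stroke→I1  (0-jn J1 has e-setter on 0)

β0 →J1
β1 →Sf1
β2 →I1
β3 →Sf2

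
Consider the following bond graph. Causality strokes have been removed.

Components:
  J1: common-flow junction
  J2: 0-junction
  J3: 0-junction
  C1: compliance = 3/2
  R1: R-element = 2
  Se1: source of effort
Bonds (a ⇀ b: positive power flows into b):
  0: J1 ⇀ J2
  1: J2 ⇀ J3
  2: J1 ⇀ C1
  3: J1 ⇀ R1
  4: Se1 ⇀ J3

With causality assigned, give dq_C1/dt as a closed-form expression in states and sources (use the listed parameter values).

#4 stroke→J3  (Se1: effort source, stroke at far end)
#1 stroke→J2  (J3: bond 4 brought effort, rest push out)
#0 stroke→J1  (common-e at J2 fixed by 1)
#2 stroke→J1  (C1 integral (e out))
#3 stroke→R1  (J1: last free bond brings flow in)

dq_C1/dt = -E_Se1/2 - q_C1/3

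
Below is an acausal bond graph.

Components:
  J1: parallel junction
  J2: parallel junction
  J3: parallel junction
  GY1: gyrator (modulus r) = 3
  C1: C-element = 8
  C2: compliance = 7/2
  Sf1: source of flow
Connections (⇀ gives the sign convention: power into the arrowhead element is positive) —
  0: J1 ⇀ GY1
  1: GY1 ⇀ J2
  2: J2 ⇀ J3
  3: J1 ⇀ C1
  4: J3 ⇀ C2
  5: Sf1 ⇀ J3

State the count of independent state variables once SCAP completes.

bond 5 |Sf1  (Sf1: flow source, stroke at near end)
bond 3 |J1  (C1 outputs effort q/C1)
bond 0 |GY1  (J1: bond 3 brought effort, rest push out)
bond 1 |GY1  (through GY1, causality inverts; strokes same side of GY1)
bond 2 |J2  (J2: last free bond brings effort in)
bond 4 |J3  (only one effort-in slot at J3)

2  (C1, C2 all integral)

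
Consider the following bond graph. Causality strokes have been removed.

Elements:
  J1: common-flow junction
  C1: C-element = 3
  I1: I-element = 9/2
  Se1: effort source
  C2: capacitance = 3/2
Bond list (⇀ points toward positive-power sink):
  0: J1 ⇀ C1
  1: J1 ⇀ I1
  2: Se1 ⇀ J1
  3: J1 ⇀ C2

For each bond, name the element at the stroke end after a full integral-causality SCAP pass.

β0 stroke→J1
β1 stroke→I1
β2 stroke→J1
β3 stroke→J1

β2 stroke at J1  (Se1: effort source, stroke at far end)
β0 stroke at J1  (prefer integral on C1)
β1 stroke at I1  (I1 outputs flow p/I1)
β3 stroke at J1  (1-jn J1 has f-setter on 1)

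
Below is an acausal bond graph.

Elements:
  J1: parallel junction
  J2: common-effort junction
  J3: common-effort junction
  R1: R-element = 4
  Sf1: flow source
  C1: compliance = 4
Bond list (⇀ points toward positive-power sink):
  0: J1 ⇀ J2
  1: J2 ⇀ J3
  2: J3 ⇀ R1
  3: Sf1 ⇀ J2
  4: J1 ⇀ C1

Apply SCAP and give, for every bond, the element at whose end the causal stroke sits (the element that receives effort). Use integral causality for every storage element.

bond 3 →Sf1  (Sf1 (Sf) sets flow on bond)
bond 4 →J1  (C1 outputs effort q/C1)
bond 0 →J2  (common-e at J1 fixed by 4)
bond 1 →J3  (common-e at J2 fixed by 0)
bond 2 →R1  (0-jn J3 has e-setter on 1)

β0 →J2
β1 →J3
β2 →R1
β3 →Sf1
β4 →J1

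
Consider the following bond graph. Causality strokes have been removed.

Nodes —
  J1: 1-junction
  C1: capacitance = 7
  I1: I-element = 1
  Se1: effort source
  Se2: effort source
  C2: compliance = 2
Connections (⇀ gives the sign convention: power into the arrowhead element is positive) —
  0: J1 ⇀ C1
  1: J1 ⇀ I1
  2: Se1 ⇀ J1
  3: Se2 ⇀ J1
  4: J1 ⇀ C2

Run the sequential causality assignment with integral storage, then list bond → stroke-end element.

β2 stroke→J1  (source Se1 imposes e)
β3 stroke→J1  (source Se2 imposes e)
β0 stroke→J1  (C1: C, integral causality)
β1 stroke→I1  (I1 integral (f out))
β4 stroke→J1  (J1 flow already set via bond 1)

bond 0 stroke→J1
bond 1 stroke→I1
bond 2 stroke→J1
bond 3 stroke→J1
bond 4 stroke→J1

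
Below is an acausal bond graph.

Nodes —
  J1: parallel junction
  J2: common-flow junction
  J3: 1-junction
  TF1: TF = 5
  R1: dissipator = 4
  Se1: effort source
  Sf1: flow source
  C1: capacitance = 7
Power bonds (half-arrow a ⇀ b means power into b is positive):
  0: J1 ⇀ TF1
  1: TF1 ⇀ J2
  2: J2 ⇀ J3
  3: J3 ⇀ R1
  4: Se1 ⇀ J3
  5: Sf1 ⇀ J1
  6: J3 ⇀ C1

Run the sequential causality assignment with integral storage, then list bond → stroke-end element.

#0 →J1
#1 →TF1
#2 →J2
#3 →J3
#4 →J3
#5 →Sf1
#6 →J3

bond 4 →J3  (source Se1 imposes e)
bond 5 →Sf1  (Sf1 fixes flow; stroke at Sf1)
bond 0 →J1  (only one effort-in slot at J1)
bond 1 →TF1  (through TF1, causality passes straight; one stroke at TF1)
bond 2 →J2  (J2 flow already set via bond 1)
bond 3 →J3  (1-jn J3 has f-setter on 2)
bond 6 →J3  (1-jn J3 has f-setter on 2)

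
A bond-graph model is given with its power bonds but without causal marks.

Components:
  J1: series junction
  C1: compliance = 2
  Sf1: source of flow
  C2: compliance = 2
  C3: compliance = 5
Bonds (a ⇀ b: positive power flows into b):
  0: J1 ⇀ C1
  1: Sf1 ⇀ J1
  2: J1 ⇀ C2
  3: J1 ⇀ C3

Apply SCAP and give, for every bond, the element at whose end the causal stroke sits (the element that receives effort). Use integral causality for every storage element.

bond 0 stroke at J1
bond 1 stroke at Sf1
bond 2 stroke at J1
bond 3 stroke at J1

β1 stroke→Sf1  (Sf1: flow source, stroke at near end)
β0 stroke→J1  (common-f at J1 fixed by 1)
β2 stroke→J1  (common-f at J1 fixed by 1)
β3 stroke→J1  (J1 flow already set via bond 1)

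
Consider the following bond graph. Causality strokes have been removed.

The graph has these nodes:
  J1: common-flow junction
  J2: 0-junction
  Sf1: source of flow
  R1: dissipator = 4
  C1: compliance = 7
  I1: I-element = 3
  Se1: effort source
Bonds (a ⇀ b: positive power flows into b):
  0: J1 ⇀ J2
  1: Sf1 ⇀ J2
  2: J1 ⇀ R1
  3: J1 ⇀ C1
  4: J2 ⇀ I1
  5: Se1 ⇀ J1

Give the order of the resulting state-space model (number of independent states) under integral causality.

β1 |Sf1  (Sf1 (Sf) sets flow on bond)
β5 |J1  (source Se1 imposes e)
β3 |J1  (C1: C, integral causality)
β4 |I1  (I1 integral (f out))
β0 |J2  (closing 0-jn rule on J2)
β2 |J1  (1-jn J1 has f-setter on 0)

2  (C1, I1 all integral)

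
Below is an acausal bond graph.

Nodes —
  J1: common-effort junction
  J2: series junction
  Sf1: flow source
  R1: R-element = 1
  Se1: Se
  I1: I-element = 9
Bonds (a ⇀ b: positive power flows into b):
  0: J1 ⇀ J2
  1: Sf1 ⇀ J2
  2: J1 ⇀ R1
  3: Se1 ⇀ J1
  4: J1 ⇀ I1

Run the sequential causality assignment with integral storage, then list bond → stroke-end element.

β1 stroke at Sf1  (Sf1: flow source, stroke at near end)
β3 stroke at J1  (Se1 fixes effort; stroke away)
β0 stroke at J2  (J1 effort already set via bond 3)
β2 stroke at R1  (0-jn J1 has e-setter on 3)
β4 stroke at I1  (J1 effort already set via bond 3)

β0 stroke at J2
β1 stroke at Sf1
β2 stroke at R1
β3 stroke at J1
β4 stroke at I1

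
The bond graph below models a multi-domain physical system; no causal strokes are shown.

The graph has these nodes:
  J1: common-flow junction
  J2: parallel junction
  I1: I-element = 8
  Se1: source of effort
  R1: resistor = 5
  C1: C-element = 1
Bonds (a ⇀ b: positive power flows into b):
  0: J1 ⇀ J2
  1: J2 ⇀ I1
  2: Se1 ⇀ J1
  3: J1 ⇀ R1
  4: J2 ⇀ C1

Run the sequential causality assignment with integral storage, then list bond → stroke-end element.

#2 →J1  (source Se1 imposes e)
#1 →I1  (I1: I, integral causality)
#4 →J2  (prefer integral on C1)
#0 →J1  (0-jn J2 has e-setter on 4)
#3 →R1  (only one flow-in slot at J1)

#0 →J1
#1 →I1
#2 →J1
#3 →R1
#4 →J2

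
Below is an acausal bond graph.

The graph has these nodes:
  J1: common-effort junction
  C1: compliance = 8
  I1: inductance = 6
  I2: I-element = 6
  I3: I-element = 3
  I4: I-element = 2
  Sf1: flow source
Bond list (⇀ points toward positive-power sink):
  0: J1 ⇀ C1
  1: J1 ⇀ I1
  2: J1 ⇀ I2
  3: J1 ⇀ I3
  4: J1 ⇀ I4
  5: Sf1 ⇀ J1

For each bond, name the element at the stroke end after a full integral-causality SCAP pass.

bond 0 stroke at J1
bond 1 stroke at I1
bond 2 stroke at I2
bond 3 stroke at I3
bond 4 stroke at I4
bond 5 stroke at Sf1

β5 stroke at Sf1  (Sf1 fixes flow; stroke at Sf1)
β0 stroke at J1  (prefer integral on C1)
β1 stroke at I1  (J1: bond 0 brought effort, rest push out)
β2 stroke at I2  (J1 effort already set via bond 0)
β3 stroke at I3  (J1 effort already set via bond 0)
β4 stroke at I4  (common-e at J1 fixed by 0)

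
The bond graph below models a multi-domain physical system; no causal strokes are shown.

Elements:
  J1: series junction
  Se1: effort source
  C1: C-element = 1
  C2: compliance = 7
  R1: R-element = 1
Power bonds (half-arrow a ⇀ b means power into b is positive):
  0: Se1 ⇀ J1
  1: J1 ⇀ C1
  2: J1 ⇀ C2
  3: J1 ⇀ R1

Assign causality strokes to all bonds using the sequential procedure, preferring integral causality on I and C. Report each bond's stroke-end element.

bond 0 →J1
bond 1 →J1
bond 2 →J1
bond 3 →R1

bond 0 →J1  (Se1 fixes effort; stroke away)
bond 1 →J1  (C1: C, integral causality)
bond 2 →J1  (C2 integral (e out))
bond 3 →R1  (J1: last free bond brings flow in)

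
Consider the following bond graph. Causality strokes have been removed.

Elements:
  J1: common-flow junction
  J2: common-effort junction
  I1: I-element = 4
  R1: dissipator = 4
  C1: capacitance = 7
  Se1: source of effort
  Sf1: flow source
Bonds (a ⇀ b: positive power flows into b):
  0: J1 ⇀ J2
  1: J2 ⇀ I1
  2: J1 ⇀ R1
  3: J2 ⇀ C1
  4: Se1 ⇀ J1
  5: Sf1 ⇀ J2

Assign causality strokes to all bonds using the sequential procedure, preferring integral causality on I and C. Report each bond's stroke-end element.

#4 stroke at J1  (source Se1 imposes e)
#5 stroke at Sf1  (Sf1 (Sf) sets flow on bond)
#1 stroke at I1  (I1 integral (f out))
#3 stroke at J2  (C1 outputs effort q/C1)
#0 stroke at J1  (J2: bond 3 brought effort, rest push out)
#2 stroke at R1  (J1 needs exactly one f-in)

β0 stroke at J1
β1 stroke at I1
β2 stroke at R1
β3 stroke at J2
β4 stroke at J1
β5 stroke at Sf1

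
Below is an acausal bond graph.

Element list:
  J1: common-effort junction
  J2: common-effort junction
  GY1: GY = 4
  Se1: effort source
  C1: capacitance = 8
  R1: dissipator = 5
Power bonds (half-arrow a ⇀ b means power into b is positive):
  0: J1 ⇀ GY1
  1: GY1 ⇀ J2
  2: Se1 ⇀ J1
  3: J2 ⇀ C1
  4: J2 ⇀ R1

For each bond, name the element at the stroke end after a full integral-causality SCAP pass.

b2 →J1  (Se1 fixes effort; stroke away)
b0 →GY1  (J1 effort already set via bond 2)
b1 →GY1  (GY1 both-in/both-out from 0)
b3 →J2  (C1: C, integral causality)
b4 →R1  (J2: bond 3 brought effort, rest push out)

bond 0 |GY1
bond 1 |GY1
bond 2 |J1
bond 3 |J2
bond 4 |R1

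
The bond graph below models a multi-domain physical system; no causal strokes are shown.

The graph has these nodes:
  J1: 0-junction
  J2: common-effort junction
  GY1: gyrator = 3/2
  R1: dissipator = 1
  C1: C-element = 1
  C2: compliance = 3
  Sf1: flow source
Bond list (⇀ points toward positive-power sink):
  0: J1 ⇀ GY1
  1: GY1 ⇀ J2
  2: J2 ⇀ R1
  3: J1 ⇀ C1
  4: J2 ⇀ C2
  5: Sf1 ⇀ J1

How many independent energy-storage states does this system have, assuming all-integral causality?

2  (C1, C2 all integral)

#5 stroke→Sf1  (Sf1: flow source, stroke at near end)
#3 stroke→J1  (prefer integral on C1)
#0 stroke→GY1  (common-e at J1 fixed by 3)
#1 stroke→GY1  (GY1: gyrator matches bond 0)
#4 stroke→J2  (C2 integral (e out))
#2 stroke→R1  (0-jn J2 has e-setter on 4)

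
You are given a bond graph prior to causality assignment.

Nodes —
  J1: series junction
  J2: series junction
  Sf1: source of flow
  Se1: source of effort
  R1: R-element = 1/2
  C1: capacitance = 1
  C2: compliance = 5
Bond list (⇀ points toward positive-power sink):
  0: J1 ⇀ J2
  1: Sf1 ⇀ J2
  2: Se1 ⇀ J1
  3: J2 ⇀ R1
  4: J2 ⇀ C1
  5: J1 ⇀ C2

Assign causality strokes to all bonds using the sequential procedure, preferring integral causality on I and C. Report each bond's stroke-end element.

bond 1 stroke→Sf1  (Sf1 fixes flow; stroke at Sf1)
bond 2 stroke→J1  (Se1 fixes effort; stroke away)
bond 0 stroke→J2  (1-jn J2 has f-setter on 1)
bond 3 stroke→J2  (J2 flow already set via bond 1)
bond 4 stroke→J2  (J2: bond 1 brought flow, rest push out)
bond 5 stroke→J1  (J1: bond 0 brought flow, rest push out)

b0 stroke→J2
b1 stroke→Sf1
b2 stroke→J1
b3 stroke→J2
b4 stroke→J2
b5 stroke→J1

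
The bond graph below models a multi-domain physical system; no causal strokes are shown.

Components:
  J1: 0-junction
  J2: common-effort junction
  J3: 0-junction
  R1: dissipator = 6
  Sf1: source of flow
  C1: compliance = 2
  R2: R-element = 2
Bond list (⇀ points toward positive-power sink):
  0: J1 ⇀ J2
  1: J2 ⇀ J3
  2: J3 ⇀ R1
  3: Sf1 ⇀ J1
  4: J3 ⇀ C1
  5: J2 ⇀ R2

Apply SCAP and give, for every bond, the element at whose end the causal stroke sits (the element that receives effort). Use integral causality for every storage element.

#3 |Sf1  (Sf1 (Sf) sets flow on bond)
#0 |J1  (J1 needs exactly one e-in)
#4 |J3  (C1 integral (e out))
#1 |J2  (J3: bond 4 brought effort, rest push out)
#2 |R1  (J3: bond 4 brought effort, rest push out)
#5 |R2  (J2 effort already set via bond 1)

#0 |J1
#1 |J2
#2 |R1
#3 |Sf1
#4 |J3
#5 |R2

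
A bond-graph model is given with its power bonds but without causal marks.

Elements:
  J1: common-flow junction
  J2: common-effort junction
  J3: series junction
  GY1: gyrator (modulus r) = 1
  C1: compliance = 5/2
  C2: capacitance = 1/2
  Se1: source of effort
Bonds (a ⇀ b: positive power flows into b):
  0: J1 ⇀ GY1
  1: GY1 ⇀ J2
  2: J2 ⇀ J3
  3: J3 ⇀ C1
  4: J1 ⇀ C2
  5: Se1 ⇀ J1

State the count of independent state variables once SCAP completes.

bond 5 stroke at J1  (Se1 (Se) sets effort on bond)
bond 3 stroke at J3  (prefer integral on C1)
bond 2 stroke at J2  (only one flow-in slot at J3)
bond 1 stroke at GY1  (J2 effort already set via bond 2)
bond 0 stroke at GY1  (GY1 both-in/both-out from 1)
bond 4 stroke at J1  (J1 flow already set via bond 0)

2  (C1, C2 all integral)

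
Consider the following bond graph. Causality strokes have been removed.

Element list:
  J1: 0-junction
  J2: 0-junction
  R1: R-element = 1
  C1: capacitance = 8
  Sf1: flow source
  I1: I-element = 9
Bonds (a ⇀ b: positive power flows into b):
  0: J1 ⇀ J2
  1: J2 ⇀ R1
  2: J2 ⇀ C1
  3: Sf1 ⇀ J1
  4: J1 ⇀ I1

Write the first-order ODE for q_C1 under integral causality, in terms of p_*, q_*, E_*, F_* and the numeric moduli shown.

dq_C1/dt = F_Sf1 - p_I1/9 - q_C1/8

bond 3 |Sf1  (Sf1: flow source, stroke at near end)
bond 2 |J2  (C1: C, integral causality)
bond 0 |J1  (J2 effort already set via bond 2)
bond 1 |R1  (J2 effort already set via bond 2)
bond 4 |I1  (0-jn J1 has e-setter on 0)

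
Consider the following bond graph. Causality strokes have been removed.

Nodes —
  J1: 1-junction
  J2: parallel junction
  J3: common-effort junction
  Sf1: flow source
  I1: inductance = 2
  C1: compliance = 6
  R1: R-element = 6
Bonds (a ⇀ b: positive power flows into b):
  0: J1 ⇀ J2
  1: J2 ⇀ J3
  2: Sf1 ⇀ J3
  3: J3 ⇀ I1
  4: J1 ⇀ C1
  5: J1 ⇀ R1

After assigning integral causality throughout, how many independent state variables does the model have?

2  (C1, I1 all integral)

bond 2 stroke→Sf1  (source Sf1 imposes f)
bond 3 stroke→I1  (I1 outputs flow p/I1)
bond 1 stroke→J3  (only one effort-in slot at J3)
bond 0 stroke→J2  (only one effort-in slot at J2)
bond 4 stroke→J1  (J1: bond 0 brought flow, rest push out)
bond 5 stroke→J1  (1-jn J1 has f-setter on 0)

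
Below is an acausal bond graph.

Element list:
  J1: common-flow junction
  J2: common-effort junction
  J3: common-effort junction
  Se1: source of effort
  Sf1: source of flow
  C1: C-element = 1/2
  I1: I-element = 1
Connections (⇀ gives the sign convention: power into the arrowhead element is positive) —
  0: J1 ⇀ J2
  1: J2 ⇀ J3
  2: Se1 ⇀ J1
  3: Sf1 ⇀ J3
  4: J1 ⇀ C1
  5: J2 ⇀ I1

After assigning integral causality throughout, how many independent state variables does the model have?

2  (C1, I1 all integral)

#2 |J1  (Se1: effort source, stroke at far end)
#3 |Sf1  (source Sf1 imposes f)
#1 |J3  (only one effort-in slot at J3)
#4 |J1  (C1 outputs effort q/C1)
#0 |J2  (J1 needs exactly one f-in)
#5 |I1  (J2: bond 0 brought effort, rest push out)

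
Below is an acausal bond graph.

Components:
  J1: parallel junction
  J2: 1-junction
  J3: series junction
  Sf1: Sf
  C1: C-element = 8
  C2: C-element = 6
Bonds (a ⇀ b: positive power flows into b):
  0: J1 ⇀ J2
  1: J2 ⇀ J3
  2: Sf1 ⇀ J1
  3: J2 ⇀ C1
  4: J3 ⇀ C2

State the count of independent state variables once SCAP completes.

β2 →Sf1  (Sf1 fixes flow; stroke at Sf1)
β0 →J1  (J1: last free bond brings effort in)
β1 →J2  (J2: bond 0 brought flow, rest push out)
β3 →J2  (1-jn J2 has f-setter on 0)
β4 →J3  (J3 flow already set via bond 1)

2  (C1, C2 all integral)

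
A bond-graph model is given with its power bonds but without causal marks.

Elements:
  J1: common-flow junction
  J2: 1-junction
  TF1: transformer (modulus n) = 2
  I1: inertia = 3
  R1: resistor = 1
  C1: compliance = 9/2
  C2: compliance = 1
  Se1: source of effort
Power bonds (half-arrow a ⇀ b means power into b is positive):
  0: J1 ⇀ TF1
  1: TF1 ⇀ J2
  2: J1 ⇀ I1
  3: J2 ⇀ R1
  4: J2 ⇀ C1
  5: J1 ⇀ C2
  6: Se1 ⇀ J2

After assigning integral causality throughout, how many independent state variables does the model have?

bond 6 |J2  (source Se1 imposes e)
bond 2 |I1  (prefer integral on I1)
bond 0 |J1  (J1 flow already set via bond 2)
bond 5 |J1  (common-f at J1 fixed by 2)
bond 1 |TF1  (TF1 one-in-one-out from 0)
bond 3 |J2  (J2: bond 1 brought flow, rest push out)
bond 4 |J2  (J2 flow already set via bond 1)

3  (C1, C2, I1 all integral)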